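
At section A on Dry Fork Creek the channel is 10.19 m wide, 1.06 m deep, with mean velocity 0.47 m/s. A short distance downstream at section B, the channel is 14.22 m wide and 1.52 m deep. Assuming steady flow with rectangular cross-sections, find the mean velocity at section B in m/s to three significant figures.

0.235 m/s

Q = A₁V₁ = (10.19×1.06) × 0.47 = 5.077 m³/s
A₂ = 14.22 × 1.52 = 21.61 m²
V₂ = Q/A₂ = 5.077/21.61 = 0.2349 m/s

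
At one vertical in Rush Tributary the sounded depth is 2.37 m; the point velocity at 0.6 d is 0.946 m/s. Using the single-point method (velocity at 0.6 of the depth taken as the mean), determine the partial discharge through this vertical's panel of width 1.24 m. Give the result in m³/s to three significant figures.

v̄ = v₀.₆ = 0.946 m/s
q = v̄ × d × w = 0.9460 × 2.37 × 1.24 = 2.780 m³/s

2.78 m³/s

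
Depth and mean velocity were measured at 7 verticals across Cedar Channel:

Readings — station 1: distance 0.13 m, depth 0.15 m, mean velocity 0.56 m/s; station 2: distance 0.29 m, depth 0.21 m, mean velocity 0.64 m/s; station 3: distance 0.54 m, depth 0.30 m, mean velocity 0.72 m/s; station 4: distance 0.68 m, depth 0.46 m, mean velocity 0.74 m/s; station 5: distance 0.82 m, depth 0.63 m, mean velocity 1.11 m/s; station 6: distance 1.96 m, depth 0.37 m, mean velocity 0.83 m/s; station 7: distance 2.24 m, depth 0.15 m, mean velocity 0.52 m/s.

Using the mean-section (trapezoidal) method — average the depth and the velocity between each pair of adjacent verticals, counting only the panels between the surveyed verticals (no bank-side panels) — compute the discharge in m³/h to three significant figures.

2780 m³/h

Panel 1-2: Δb = 0.16 m, d̄ = (0.15+0.21)/2 = 0.18, v̄ = (0.56+0.64)/2 = 0.6 → q = 0.16×0.18×0.6 = 0.01728 m³/s
Panel 2-3: Δb = 0.25 m, d̄ = (0.21+0.30)/2 = 0.255, v̄ = (0.64+0.72)/2 = 0.68 → q = 0.25×0.255×0.68 = 0.04335 m³/s
Panel 3-4: Δb = 0.14 m, d̄ = (0.30+0.46)/2 = 0.38, v̄ = (0.72+0.74)/2 = 0.73 → q = 0.14×0.38×0.73 = 0.03884 m³/s
Panel 4-5: Δb = 0.14 m, d̄ = (0.46+0.63)/2 = 0.545, v̄ = (0.74+1.11)/2 = 0.925 → q = 0.14×0.545×0.925 = 0.07058 m³/s
Panel 5-6: Δb = 1.14 m, d̄ = (0.63+0.37)/2 = 0.5, v̄ = (1.11+0.83)/2 = 0.97 → q = 1.14×0.5×0.97 = 0.5529 m³/s
Panel 6-7: Δb = 0.28 m, d̄ = (0.37+0.15)/2 = 0.26, v̄ = (0.83+0.52)/2 = 0.675 → q = 0.28×0.26×0.675 = 0.04914 m³/s
Q = Σ q = 0.7721 m³/s
= 0.7721 × 3600 = 2780 m³/h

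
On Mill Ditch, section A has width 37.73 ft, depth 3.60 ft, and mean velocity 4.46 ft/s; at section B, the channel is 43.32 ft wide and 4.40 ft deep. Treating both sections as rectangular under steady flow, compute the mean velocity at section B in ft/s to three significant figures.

3.18 ft/s

Q = A₁V₁ = (37.73×3.60) × 4.46 = 605.8 ft³/s
A₂ = 43.32 × 4.40 = 190.6 ft²
V₂ = Q/A₂ = 605.8/190.6 = 3.178 ft/s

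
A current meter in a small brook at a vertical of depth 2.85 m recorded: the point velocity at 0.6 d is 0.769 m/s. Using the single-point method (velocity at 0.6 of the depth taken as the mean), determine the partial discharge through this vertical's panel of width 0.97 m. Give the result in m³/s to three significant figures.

2.13 m³/s

v̄ = v₀.₆ = 0.769 m/s
q = v̄ × d × w = 0.7690 × 2.85 × 0.97 = 2.126 m³/s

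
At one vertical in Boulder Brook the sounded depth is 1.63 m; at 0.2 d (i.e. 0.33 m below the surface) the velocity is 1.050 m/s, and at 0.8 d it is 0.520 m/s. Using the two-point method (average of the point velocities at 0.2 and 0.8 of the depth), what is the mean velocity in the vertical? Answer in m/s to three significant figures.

v̄ = (1.050 + 0.520) / 2 = 0.7850 m/s

0.785 m/s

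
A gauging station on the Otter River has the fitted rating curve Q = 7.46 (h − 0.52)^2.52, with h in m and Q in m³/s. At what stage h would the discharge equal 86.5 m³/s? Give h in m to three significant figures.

h − h₀ = (Q/C)^(1/b) = (86.5/7.46)^(1/2.52) = 2.644 m
h = 0.52 + 2.644 = 3.164 m

3.16 m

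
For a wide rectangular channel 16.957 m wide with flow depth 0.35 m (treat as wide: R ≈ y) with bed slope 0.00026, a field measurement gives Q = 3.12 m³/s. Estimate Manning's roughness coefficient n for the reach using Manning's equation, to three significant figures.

A = b·y = 16.957 × 0.35 = 5.935 m²
Wide channel: R ≈ y = 0.35 m
n = (1/Q)·A·R^(2/3)·S^(1/2) = (1/3.12) × 5.935 × 0.4966 × 0.01612 = 0.01523

0.0152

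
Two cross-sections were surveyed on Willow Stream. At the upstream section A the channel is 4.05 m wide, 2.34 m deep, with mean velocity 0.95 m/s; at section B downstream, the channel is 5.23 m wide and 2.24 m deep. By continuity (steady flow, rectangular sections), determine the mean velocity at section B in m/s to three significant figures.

0.769 m/s

Q = A₁V₁ = (4.05×2.34) × 0.95 = 9.003 m³/s
A₂ = 5.23 × 2.24 = 11.72 m²
V₂ = Q/A₂ = 9.003/11.72 = 0.7685 m/s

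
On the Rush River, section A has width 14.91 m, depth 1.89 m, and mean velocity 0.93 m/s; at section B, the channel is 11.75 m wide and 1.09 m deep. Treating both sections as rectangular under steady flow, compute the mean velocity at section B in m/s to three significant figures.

Q = A₁V₁ = (14.91×1.89) × 0.93 = 26.21 m³/s
A₂ = 11.75 × 1.09 = 12.81 m²
V₂ = Q/A₂ = 26.21/12.81 = 2.046 m/s

2.05 m/s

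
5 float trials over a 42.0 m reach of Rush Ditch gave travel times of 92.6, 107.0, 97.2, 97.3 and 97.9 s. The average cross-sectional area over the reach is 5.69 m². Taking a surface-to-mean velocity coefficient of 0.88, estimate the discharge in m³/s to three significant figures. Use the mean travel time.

2.14 m³/s

t̄ = (92.6 + 107.0 + 97.2 + 97.3 + 97.9) / 5 = 98.4 s
v_surface = L / t̄ = 42.0 / 98.4 = 0.4268 m/s
v_mean = 0.88 × 0.4268 = 0.3756 m/s
Q = A × v_mean = 5.69 × 0.3756 = 2.137 m³/s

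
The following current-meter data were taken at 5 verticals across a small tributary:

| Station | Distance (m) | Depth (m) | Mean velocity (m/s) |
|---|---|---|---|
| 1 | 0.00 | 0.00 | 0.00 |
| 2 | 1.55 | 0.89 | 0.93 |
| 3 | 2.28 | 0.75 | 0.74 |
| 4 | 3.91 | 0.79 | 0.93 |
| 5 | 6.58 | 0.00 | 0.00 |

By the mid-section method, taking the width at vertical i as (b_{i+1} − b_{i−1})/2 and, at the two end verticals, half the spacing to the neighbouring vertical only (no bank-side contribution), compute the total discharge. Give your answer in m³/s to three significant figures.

w_2 = (2.28 − 0.00)/2 = 1.14 m; q_2 = 0.93 × 0.89 × 1.14 = 0.9436 m³/s
w_3 = (3.91 − 1.55)/2 = 1.18 m; q_3 = 0.74 × 0.75 × 1.18 = 0.6549 m³/s
w_4 = (6.58 − 2.28)/2 = 2.15 m; q_4 = 0.93 × 0.79 × 2.15 = 1.580 m³/s
Stations 1, 5 contribute zero (depth or velocity is 0).
Q = Σ qᵢ = 3.178 m³/s

3.18 m³/s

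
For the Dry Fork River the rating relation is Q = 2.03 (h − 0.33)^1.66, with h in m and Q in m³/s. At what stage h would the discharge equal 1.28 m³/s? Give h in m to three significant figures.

h − h₀ = (Q/C)^(1/b) = (1.28/2.03)^(1/1.66) = 0.7574 m
h = 0.33 + 0.7574 = 1.087 m

1.09 m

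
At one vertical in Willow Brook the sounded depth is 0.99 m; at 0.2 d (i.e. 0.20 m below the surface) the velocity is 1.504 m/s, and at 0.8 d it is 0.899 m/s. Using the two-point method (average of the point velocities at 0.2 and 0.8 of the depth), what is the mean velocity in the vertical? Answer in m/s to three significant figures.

1.20 m/s

v̄ = (1.504 + 0.899) / 2 = 1.202 m/s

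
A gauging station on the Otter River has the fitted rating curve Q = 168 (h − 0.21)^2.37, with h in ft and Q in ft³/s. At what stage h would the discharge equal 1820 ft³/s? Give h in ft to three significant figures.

2.94 ft

h − h₀ = (Q/C)^(1/b) = (1820/168)^(1/2.37) = 2.733 ft
h = 0.21 + 2.733 = 2.943 ft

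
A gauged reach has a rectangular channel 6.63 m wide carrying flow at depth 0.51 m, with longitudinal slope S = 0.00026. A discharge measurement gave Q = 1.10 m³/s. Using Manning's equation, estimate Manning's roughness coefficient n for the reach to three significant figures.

A = b·y = 6.63 × 0.51 = 3.381 m²
P = b + 2y = 6.63 + 2×0.51 = 7.650 m
R = A/P = 3.381/7.650 = 0.4420 m
n = (1/Q)·A·R^(2/3)·S^(1/2) = (1/1.10) × 3.381 × 0.5802 × 0.01612 = 0.02876

0.0288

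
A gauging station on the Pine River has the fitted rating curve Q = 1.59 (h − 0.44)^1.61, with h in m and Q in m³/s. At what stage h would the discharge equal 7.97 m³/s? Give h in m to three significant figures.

h − h₀ = (Q/C)^(1/b) = (7.97/1.59)^(1/1.61) = 2.722 m
h = 0.44 + 2.722 = 3.162 m

3.16 m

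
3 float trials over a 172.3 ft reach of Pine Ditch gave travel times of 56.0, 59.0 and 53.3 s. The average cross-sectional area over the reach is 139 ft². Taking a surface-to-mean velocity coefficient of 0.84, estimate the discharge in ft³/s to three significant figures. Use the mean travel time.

359 ft³/s

t̄ = (56.0 + 59.0 + 53.3) / 3 = 56.1 s
v_surface = L / t̄ = 172.3 / 56.1 = 3.071 ft/s
v_mean = 0.84 × 3.071 = 2.580 ft/s
Q = A × v_mean = 139 × 2.580 = 358.6 ft³/s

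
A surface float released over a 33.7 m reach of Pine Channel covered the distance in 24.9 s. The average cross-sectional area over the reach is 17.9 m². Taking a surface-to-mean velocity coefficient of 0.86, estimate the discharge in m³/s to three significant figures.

v_surface = L / t̄ = 33.7 / 24.9 = 1.353 m/s
v_mean = 0.86 × 1.353 = 1.164 m/s
Q = A × v_mean = 17.9 × 1.164 = 20.83 m³/s

20.8 m³/s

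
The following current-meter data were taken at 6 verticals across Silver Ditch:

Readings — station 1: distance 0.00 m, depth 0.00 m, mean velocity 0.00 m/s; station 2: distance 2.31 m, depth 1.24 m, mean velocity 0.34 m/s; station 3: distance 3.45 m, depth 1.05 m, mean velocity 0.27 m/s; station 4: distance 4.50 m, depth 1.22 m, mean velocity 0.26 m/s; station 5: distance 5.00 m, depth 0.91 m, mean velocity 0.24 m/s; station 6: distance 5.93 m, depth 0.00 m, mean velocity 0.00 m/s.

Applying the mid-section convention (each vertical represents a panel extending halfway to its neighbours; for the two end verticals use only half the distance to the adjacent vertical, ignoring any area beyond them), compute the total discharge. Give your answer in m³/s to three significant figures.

w_2 = (3.45 − 0.00)/2 = 1.725 m; q_2 = 0.34 × 1.24 × 1.725 = 0.7273 m³/s
w_3 = (4.50 − 2.31)/2 = 1.095 m; q_3 = 0.27 × 1.05 × 1.095 = 0.3104 m³/s
w_4 = (5.00 − 3.45)/2 = 0.775 m; q_4 = 0.26 × 1.22 × 0.775 = 0.2458 m³/s
w_5 = (5.93 − 4.50)/2 = 0.715 m; q_5 = 0.24 × 0.91 × 0.715 = 0.1562 m³/s
Stations 1, 6 contribute zero (depth or velocity is 0).
Q = Σ qᵢ = 1.440 m³/s

1.44 m³/s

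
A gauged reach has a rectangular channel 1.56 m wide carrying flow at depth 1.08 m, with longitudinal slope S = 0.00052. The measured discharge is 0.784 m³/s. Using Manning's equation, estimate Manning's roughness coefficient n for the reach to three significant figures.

0.0289

A = b·y = 1.56 × 1.08 = 1.685 m²
P = b + 2y = 1.56 + 2×1.08 = 3.720 m
R = A/P = 1.685/3.720 = 0.4529 m
n = (1/Q)·A·R^(2/3)·S^(1/2) = (1/0.784) × 1.685 × 0.5898 × 0.02280 = 0.02890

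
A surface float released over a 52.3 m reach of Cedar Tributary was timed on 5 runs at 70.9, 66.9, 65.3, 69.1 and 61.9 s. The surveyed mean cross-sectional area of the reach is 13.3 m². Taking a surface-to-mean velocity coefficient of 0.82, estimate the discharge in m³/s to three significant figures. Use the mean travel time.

t̄ = (70.9 + 66.9 + 65.3 + 69.1 + 61.9) / 5 = 66.82 s
v_surface = L / t̄ = 52.3 / 66.82 = 0.7827 m/s
v_mean = 0.82 × 0.7827 = 0.6418 m/s
Q = A × v_mean = 13.3 × 0.6418 = 8.536 m³/s

8.54 m³/s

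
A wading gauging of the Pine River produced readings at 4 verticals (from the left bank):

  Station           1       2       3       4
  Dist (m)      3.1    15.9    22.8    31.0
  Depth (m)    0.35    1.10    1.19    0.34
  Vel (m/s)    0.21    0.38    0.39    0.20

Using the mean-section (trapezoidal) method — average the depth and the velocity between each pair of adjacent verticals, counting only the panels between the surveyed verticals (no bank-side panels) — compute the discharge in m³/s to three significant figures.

7.63 m³/s

Panel 1-2: Δb = 12.8 m, d̄ = (0.35+1.10)/2 = 0.725, v̄ = (0.21+0.38)/2 = 0.295 → q = 12.8×0.725×0.295 = 2.738 m³/s
Panel 2-3: Δb = 6.9 m, d̄ = (1.10+1.19)/2 = 1.145, v̄ = (0.38+0.39)/2 = 0.385 → q = 6.9×1.145×0.385 = 3.042 m³/s
Panel 3-4: Δb = 8.2 m, d̄ = (1.19+0.34)/2 = 0.765, v̄ = (0.39+0.20)/2 = 0.295 → q = 8.2×0.765×0.295 = 1.851 m³/s
Q = Σ q = 7.630 m³/s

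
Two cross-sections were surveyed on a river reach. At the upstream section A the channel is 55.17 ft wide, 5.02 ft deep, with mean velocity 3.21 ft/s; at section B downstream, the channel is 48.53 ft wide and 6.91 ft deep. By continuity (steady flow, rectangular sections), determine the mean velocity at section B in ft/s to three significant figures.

Q = A₁V₁ = (55.17×5.02) × 3.21 = 889.0 ft³/s
A₂ = 48.53 × 6.91 = 335.3 ft²
V₂ = Q/A₂ = 889.0/335.3 = 2.651 ft/s

2.65 ft/s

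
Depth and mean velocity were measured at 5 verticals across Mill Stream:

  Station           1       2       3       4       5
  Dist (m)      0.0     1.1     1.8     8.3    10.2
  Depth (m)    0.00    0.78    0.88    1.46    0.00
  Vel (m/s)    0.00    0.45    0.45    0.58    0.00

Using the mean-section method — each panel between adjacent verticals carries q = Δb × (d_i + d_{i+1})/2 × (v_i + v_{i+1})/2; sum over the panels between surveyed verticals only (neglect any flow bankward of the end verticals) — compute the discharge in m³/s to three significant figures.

Panel 1-2: Δb = 1.1 m, d̄ = (0.00+0.78)/2 = 0.39, v̄ = (0.00+0.45)/2 = 0.225 → q = 1.1×0.39×0.225 = 0.09653 m³/s
Panel 2-3: Δb = 0.7 m, d̄ = (0.78+0.88)/2 = 0.83, v̄ = (0.45+0.45)/2 = 0.45 → q = 0.7×0.83×0.45 = 0.2615 m³/s
Panel 3-4: Δb = 6.5 m, d̄ = (0.88+1.46)/2 = 1.17, v̄ = (0.45+0.58)/2 = 0.515 → q = 6.5×1.17×0.515 = 3.917 m³/s
Panel 4-5: Δb = 1.9 m, d̄ = (1.46+0.00)/2 = 0.73, v̄ = (0.58+0.00)/2 = 0.29 → q = 1.9×0.73×0.29 = 0.4022 m³/s
Q = Σ q = 4.677 m³/s

4.68 m³/s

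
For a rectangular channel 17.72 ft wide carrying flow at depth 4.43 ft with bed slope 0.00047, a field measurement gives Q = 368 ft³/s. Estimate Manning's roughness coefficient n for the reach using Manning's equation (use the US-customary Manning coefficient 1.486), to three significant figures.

0.0141

A = b·y = 17.72 × 4.43 = 78.50 ft²
P = b + 2y = 17.72 + 2×4.43 = 26.58 ft
R = A/P = 78.50/26.58 = 2.953 ft
n = (1.486/Q)·A·R^(2/3)·S^(1/2) = (1.486/368) × 78.50 × 2.058 × 0.02168 = 0.01415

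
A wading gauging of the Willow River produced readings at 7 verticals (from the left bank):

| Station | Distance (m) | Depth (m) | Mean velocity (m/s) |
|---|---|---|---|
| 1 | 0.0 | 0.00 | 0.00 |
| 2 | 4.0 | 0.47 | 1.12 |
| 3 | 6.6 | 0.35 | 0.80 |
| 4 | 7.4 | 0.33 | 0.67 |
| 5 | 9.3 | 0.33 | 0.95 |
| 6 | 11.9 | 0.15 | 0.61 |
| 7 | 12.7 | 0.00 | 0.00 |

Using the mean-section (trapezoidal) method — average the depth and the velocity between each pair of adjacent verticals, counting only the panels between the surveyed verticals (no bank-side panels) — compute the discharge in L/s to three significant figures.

Panel 1-2: Δb = 4 m, d̄ = (0.00+0.47)/2 = 0.235, v̄ = (0.00+1.12)/2 = 0.56 → q = 4×0.235×0.56 = 0.5264 m³/s
Panel 2-3: Δb = 2.6 m, d̄ = (0.47+0.35)/2 = 0.41, v̄ = (1.12+0.80)/2 = 0.96 → q = 2.6×0.41×0.96 = 1.023 m³/s
Panel 3-4: Δb = 0.8 m, d̄ = (0.35+0.33)/2 = 0.34, v̄ = (0.80+0.67)/2 = 0.735 → q = 0.8×0.34×0.735 = 0.1999 m³/s
Panel 4-5: Δb = 1.9 m, d̄ = (0.33+0.33)/2 = 0.33, v̄ = (0.67+0.95)/2 = 0.81 → q = 1.9×0.33×0.81 = 0.5079 m³/s
Panel 5-6: Δb = 2.6 m, d̄ = (0.33+0.15)/2 = 0.24, v̄ = (0.95+0.61)/2 = 0.78 → q = 2.6×0.24×0.78 = 0.4867 m³/s
Panel 6-7: Δb = 0.8 m, d̄ = (0.15+0.00)/2 = 0.075, v̄ = (0.61+0.00)/2 = 0.305 → q = 0.8×0.075×0.305 = 0.01830 m³/s
Q = Σ q = 2.763 m³/s
= 2.763 × 1000 = 2763 L/s

2760 L/s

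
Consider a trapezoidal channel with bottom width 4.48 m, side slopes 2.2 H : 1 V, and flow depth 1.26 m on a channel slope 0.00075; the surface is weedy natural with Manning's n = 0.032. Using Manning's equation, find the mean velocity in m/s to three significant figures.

A = (b + z·y)·y = (4.48 + 2.2×1.26)×1.26 = 9.138 m²
P = b + 2y√(1+z²) = 4.48 + 2×1.26×√(1+2.2²) = 10.57 m
R = A/P = 9.138/10.57 = 0.8645 m
Q = (1/n)·A·R^(2/3)·S^(1/2) = (1/0.032) × 9.138 × 0.8645^(2/3) × 0.00075^(1/2) = 7.097 m³/s
V = Q/A = 7.097/9.138 = 0.7766 m/s

0.777 m/s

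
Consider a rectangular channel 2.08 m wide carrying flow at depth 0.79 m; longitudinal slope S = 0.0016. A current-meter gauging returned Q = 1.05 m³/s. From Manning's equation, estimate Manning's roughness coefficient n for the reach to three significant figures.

0.0367

A = b·y = 2.08 × 0.79 = 1.643 m²
P = b + 2y = 2.08 + 2×0.79 = 3.660 m
R = A/P = 1.643/3.660 = 0.4490 m
n = (1/Q)·A·R^(2/3)·S^(1/2) = (1/1.05) × 1.643 × 0.5863 × 0.04000 = 0.03670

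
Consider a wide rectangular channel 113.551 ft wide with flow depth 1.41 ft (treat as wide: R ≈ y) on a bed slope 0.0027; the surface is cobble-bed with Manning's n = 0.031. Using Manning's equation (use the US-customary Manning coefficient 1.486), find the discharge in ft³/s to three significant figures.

A = b·y = 113.551 × 1.41 = 160.1 ft²
Wide channel: R ≈ y = 1.41 ft
Q = (1.486/n)·A·R^(2/3)·S^(1/2) = (1.486/0.031) × 160.1 × 1.410^(2/3) × 0.0027^(1/2) = 501.5 ft³/s

501 ft³/s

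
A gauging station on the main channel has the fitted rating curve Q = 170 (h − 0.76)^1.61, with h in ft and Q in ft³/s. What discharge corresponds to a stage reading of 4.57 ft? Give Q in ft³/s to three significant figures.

Q = 170 × (4.57 − 0.76)^1.61 = 170 × 3.81^1.61 = 1465 ft³/s

1460 ft³/s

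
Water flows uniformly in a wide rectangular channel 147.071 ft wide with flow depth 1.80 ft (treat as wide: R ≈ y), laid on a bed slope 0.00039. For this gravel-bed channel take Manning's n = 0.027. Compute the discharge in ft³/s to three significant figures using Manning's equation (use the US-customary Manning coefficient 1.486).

426 ft³/s

A = b·y = 147.071 × 1.80 = 264.7 ft²
Wide channel: R ≈ y = 1.80 ft
Q = (1.486/n)·A·R^(2/3)·S^(1/2) = (1.486/0.027) × 264.7 × 1.800^(2/3) × 0.00039^(1/2) = 425.8 ft³/s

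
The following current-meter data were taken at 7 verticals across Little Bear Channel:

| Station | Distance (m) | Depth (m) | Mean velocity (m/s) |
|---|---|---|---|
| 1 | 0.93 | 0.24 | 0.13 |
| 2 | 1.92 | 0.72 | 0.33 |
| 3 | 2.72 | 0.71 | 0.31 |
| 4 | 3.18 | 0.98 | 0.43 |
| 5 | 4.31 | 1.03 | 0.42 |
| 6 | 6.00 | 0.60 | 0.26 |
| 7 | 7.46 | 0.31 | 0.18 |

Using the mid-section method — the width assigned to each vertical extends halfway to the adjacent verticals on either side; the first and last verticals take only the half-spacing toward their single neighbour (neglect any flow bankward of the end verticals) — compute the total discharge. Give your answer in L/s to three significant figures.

w_1 = (1.92 − 0.93)/2 = 0.495 m; q_1 = 0.13 × 0.24 × 0.495 = 0.01544 m³/s
w_2 = (2.72 − 0.93)/2 = 0.895 m; q_2 = 0.33 × 0.72 × 0.895 = 0.2127 m³/s
w_3 = (3.18 − 1.92)/2 = 0.63 m; q_3 = 0.31 × 0.71 × 0.63 = 0.1387 m³/s
w_4 = (4.31 − 2.72)/2 = 0.795 m; q_4 = 0.43 × 0.98 × 0.795 = 0.3350 m³/s
w_5 = (6.00 − 3.18)/2 = 1.41 m; q_5 = 0.42 × 1.03 × 1.41 = 0.6100 m³/s
w_6 = (7.46 − 4.31)/2 = 1.575 m; q_6 = 0.26 × 0.60 × 1.575 = 0.2457 m³/s
w_7 = (7.46 − 6.00)/2 = 0.73 m; q_7 = 0.18 × 0.31 × 0.73 = 0.04073 m³/s
Q = Σ qᵢ = 1.598 m³/s
= 1.598 × 1000 = 1598 L/s

1600 L/s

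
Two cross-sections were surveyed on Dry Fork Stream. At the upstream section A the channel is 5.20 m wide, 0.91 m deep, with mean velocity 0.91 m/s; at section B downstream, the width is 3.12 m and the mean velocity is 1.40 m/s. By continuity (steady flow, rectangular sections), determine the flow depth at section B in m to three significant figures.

Q = A₁V₁ = (5.20×0.91) × 0.91 = 4.306 m³/s
d₂ = Q/(b₂ V₂) = 4.306/(3.12×1.40) = 0.9858 m

0.986 m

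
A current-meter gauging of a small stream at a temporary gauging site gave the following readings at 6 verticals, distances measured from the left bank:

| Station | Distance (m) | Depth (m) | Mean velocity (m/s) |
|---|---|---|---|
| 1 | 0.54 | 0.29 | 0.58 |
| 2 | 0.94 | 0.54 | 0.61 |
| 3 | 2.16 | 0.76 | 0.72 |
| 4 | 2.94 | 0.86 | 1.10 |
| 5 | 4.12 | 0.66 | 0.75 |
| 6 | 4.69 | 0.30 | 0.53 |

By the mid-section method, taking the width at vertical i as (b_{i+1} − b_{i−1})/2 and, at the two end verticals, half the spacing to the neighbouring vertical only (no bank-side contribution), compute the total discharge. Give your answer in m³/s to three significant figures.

2.25 m³/s

w_1 = (0.94 − 0.54)/2 = 0.2 m; q_1 = 0.58 × 0.29 × 0.2 = 0.03364 m³/s
w_2 = (2.16 − 0.54)/2 = 0.81 m; q_2 = 0.61 × 0.54 × 0.81 = 0.2668 m³/s
w_3 = (2.94 − 0.94)/2 = 1 m; q_3 = 0.72 × 0.76 × 1 = 0.5472 m³/s
w_4 = (4.12 − 2.16)/2 = 0.98 m; q_4 = 1.10 × 0.86 × 0.98 = 0.9271 m³/s
w_5 = (4.69 − 2.94)/2 = 0.875 m; q_5 = 0.75 × 0.66 × 0.875 = 0.4331 m³/s
w_6 = (4.69 − 4.12)/2 = 0.285 m; q_6 = 0.53 × 0.30 × 0.285 = 0.04532 m³/s
Q = Σ qᵢ = 2.253 m³/s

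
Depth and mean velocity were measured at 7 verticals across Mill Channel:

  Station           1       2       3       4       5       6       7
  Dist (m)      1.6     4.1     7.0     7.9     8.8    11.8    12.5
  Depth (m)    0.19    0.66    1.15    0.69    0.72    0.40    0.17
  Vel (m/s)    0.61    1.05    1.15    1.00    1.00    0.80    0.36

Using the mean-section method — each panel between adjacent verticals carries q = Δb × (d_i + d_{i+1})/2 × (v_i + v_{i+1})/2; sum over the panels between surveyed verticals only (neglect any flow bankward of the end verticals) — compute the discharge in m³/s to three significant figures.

6.92 m³/s

Panel 1-2: Δb = 2.5 m, d̄ = (0.19+0.66)/2 = 0.425, v̄ = (0.61+1.05)/2 = 0.83 → q = 2.5×0.425×0.83 = 0.8819 m³/s
Panel 2-3: Δb = 2.9 m, d̄ = (0.66+1.15)/2 = 0.905, v̄ = (1.05+1.15)/2 = 1.1 → q = 2.9×0.905×1.1 = 2.887 m³/s
Panel 3-4: Δb = 0.9 m, d̄ = (1.15+0.69)/2 = 0.92, v̄ = (1.15+1.00)/2 = 1.075 → q = 0.9×0.92×1.075 = 0.8901 m³/s
Panel 4-5: Δb = 0.9 m, d̄ = (0.69+0.72)/2 = 0.705, v̄ = (1.00+1.00)/2 = 1 → q = 0.9×0.705×1 = 0.6345 m³/s
Panel 5-6: Δb = 3 m, d̄ = (0.72+0.40)/2 = 0.56, v̄ = (1.00+0.80)/2 = 0.9 → q = 3×0.56×0.9 = 1.512 m³/s
Panel 6-7: Δb = 0.7 m, d̄ = (0.40+0.17)/2 = 0.285, v̄ = (0.80+0.36)/2 = 0.58 → q = 0.7×0.285×0.58 = 0.1157 m³/s
Q = Σ q = 6.921 m³/s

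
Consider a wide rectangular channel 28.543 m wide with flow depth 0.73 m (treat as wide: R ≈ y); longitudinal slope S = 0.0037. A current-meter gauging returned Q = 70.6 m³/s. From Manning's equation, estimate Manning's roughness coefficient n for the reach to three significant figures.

A = b·y = 28.543 × 0.73 = 20.84 m²
Wide channel: R ≈ y = 0.73 m
n = (1/Q)·A·R^(2/3)·S^(1/2) = (1/70.6) × 20.84 × 0.8107 × 0.06083 = 0.01455

0.0146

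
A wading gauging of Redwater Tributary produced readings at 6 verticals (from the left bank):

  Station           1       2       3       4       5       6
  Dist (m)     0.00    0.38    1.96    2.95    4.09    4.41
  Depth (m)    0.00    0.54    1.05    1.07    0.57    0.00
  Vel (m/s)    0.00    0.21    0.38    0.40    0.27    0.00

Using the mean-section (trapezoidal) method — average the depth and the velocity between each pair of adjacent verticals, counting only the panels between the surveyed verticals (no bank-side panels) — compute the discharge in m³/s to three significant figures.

1.12 m³/s

Panel 1-2: Δb = 0.38 m, d̄ = (0.00+0.54)/2 = 0.27, v̄ = (0.00+0.21)/2 = 0.105 → q = 0.38×0.27×0.105 = 0.01077 m³/s
Panel 2-3: Δb = 1.58 m, d̄ = (0.54+1.05)/2 = 0.795, v̄ = (0.21+0.38)/2 = 0.295 → q = 1.58×0.795×0.295 = 0.3705 m³/s
Panel 3-4: Δb = 0.99 m, d̄ = (1.05+1.07)/2 = 1.06, v̄ = (0.38+0.40)/2 = 0.39 → q = 0.99×1.06×0.39 = 0.4093 m³/s
Panel 4-5: Δb = 1.14 m, d̄ = (1.07+0.57)/2 = 0.82, v̄ = (0.40+0.27)/2 = 0.335 → q = 1.14×0.82×0.335 = 0.3132 m³/s
Panel 5-6: Δb = 0.32 m, d̄ = (0.57+0.00)/2 = 0.285, v̄ = (0.27+0.00)/2 = 0.135 → q = 0.32×0.285×0.135 = 0.01231 m³/s
Q = Σ q = 1.116 m³/s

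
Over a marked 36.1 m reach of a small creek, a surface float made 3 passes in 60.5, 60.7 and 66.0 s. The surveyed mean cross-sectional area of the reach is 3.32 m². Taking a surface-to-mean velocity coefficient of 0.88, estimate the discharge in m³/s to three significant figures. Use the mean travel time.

t̄ = (60.5 + 60.7 + 66.0) / 3 = 62.4 s
v_surface = L / t̄ = 36.1 / 62.4 = 0.5785 m/s
v_mean = 0.88 × 0.5785 = 0.5091 m/s
Q = A × v_mean = 3.32 × 0.5091 = 1.690 m³/s

1.69 m³/s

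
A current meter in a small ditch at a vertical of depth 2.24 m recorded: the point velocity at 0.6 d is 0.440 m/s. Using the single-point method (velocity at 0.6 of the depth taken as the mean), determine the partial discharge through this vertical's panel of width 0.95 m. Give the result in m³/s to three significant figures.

0.936 m³/s

v̄ = v₀.₆ = 0.440 m/s
q = v̄ × d × w = 0.4400 × 2.24 × 0.95 = 0.9363 m³/s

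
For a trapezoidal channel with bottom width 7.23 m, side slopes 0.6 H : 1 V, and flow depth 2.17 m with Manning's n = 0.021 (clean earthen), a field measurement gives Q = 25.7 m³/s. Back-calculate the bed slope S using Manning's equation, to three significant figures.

A = (b + z·y)·y = (7.23 + 0.6×2.17)×2.17 = 18.51 m²
P = b + 2y√(1+z²) = 7.23 + 2×2.17×√(1+0.6²) = 12.29 m
R = A/P = 18.51/12.29 = 1.506 m
S = (Q·n / (1·A·R^(2/3)))² = (25.7×0.021 / (1×18.51×1.314))² = 0.0004921

0.000492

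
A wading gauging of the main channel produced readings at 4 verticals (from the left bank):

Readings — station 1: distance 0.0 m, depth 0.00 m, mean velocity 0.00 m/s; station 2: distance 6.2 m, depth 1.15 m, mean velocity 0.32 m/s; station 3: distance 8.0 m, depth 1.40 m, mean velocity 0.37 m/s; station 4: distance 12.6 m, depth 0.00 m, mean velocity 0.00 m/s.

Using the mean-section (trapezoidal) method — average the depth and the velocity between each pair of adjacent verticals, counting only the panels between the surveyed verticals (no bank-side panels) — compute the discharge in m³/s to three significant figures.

Panel 1-2: Δb = 6.2 m, d̄ = (0.00+1.15)/2 = 0.575, v̄ = (0.00+0.32)/2 = 0.16 → q = 6.2×0.575×0.16 = 0.5704 m³/s
Panel 2-3: Δb = 1.8 m, d̄ = (1.15+1.40)/2 = 1.275, v̄ = (0.32+0.37)/2 = 0.345 → q = 1.8×1.275×0.345 = 0.7918 m³/s
Panel 3-4: Δb = 4.6 m, d̄ = (1.40+0.00)/2 = 0.7, v̄ = (0.37+0.00)/2 = 0.185 → q = 4.6×0.7×0.185 = 0.5957 m³/s
Q = Σ q = 1.958 m³/s

1.96 m³/s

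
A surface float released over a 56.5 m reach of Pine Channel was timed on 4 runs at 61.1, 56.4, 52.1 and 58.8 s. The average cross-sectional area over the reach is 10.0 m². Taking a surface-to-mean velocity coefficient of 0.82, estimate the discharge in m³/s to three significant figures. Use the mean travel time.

t̄ = (61.1 + 56.4 + 52.1 + 58.8) / 4 = 57.1 s
v_surface = L / t̄ = 56.5 / 57.1 = 0.9895 m/s
v_mean = 0.82 × 0.9895 = 0.8114 m/s
Q = A × v_mean = 10.0 × 0.8114 = 8.114 m³/s

8.11 m³/s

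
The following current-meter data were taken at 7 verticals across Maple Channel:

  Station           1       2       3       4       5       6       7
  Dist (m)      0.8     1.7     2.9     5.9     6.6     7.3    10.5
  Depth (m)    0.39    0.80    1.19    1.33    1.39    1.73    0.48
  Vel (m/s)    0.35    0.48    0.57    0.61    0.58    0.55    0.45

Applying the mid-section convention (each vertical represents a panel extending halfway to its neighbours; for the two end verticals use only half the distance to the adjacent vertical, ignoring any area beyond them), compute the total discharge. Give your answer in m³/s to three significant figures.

w_1 = (1.7 − 0.8)/2 = 0.45 m; q_1 = 0.35 × 0.39 × 0.45 = 0.06143 m³/s
w_2 = (2.9 − 0.8)/2 = 1.05 m; q_2 = 0.48 × 0.80 × 1.05 = 0.4032 m³/s
w_3 = (5.9 − 1.7)/2 = 2.1 m; q_3 = 0.57 × 1.19 × 2.1 = 1.424 m³/s
w_4 = (6.6 − 2.9)/2 = 1.85 m; q_4 = 0.61 × 1.33 × 1.85 = 1.501 m³/s
w_5 = (7.3 − 5.9)/2 = 0.7 m; q_5 = 0.58 × 1.39 × 0.7 = 0.5643 m³/s
w_6 = (10.5 − 6.6)/2 = 1.95 m; q_6 = 0.55 × 1.73 × 1.95 = 1.855 m³/s
w_7 = (10.5 − 7.3)/2 = 1.6 m; q_7 = 0.45 × 0.48 × 1.6 = 0.3456 m³/s
Q = Σ qᵢ = 6.155 m³/s

6.16 m³/s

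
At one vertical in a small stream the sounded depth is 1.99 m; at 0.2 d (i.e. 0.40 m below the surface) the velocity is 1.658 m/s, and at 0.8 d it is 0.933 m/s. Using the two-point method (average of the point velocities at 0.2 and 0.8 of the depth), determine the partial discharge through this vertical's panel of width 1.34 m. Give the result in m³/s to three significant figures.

v̄ = (1.658 + 0.933) / 2 = 1.296 m/s
q = v̄ × d × w = 1.296 × 1.99 × 1.34 = 3.455 m³/s

3.45 m³/s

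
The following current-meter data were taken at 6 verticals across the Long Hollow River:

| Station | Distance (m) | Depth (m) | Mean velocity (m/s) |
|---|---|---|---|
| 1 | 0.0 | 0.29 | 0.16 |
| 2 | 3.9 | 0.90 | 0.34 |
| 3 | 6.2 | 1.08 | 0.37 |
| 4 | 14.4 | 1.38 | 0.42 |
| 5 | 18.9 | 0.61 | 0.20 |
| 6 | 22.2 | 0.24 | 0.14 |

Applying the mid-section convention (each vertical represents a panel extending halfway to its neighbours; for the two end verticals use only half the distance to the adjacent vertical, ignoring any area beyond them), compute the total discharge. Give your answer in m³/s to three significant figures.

7.35 m³/s

w_1 = (3.9 − 0.0)/2 = 1.95 m; q_1 = 0.16 × 0.29 × 1.95 = 0.09048 m³/s
w_2 = (6.2 − 0.0)/2 = 3.1 m; q_2 = 0.34 × 0.90 × 3.1 = 0.9486 m³/s
w_3 = (14.4 − 3.9)/2 = 5.25 m; q_3 = 0.37 × 1.08 × 5.25 = 2.098 m³/s
w_4 = (18.9 − 6.2)/2 = 6.35 m; q_4 = 0.42 × 1.38 × 6.35 = 3.680 m³/s
w_5 = (22.2 − 14.4)/2 = 3.9 m; q_5 = 0.20 × 0.61 × 3.9 = 0.4758 m³/s
w_6 = (22.2 − 18.9)/2 = 1.65 m; q_6 = 0.14 × 0.24 × 1.65 = 0.05544 m³/s
Q = Σ qᵢ = 7.349 m³/s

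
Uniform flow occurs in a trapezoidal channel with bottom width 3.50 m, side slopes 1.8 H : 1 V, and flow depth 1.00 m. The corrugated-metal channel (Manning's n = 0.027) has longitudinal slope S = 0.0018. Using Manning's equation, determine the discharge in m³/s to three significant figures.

A = (b + z·y)·y = (3.50 + 1.8×1.00)×1.00 = 5.300 m²
P = b + 2y√(1+z²) = 3.50 + 2×1.00×√(1+1.8²) = 7.618 m
R = A/P = 5.300/7.618 = 0.6957 m
Q = (1/n)·A·R^(2/3)·S^(1/2) = (1/0.027) × 5.300 × 0.6957^(2/3) × 0.0018^(1/2) = 6.539 m³/s

6.54 m³/s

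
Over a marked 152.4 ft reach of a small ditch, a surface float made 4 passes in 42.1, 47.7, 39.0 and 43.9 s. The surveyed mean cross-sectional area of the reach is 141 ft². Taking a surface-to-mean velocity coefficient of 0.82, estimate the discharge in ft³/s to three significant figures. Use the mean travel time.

408 ft³/s

t̄ = (42.1 + 47.7 + 39.0 + 43.9) / 4 = 43.175 s
v_surface = L / t̄ = 152.4 / 43.175 = 3.530 ft/s
v_mean = 0.82 × 3.530 = 2.894 ft/s
Q = A × v_mean = 141 × 2.894 = 408.1 ft³/s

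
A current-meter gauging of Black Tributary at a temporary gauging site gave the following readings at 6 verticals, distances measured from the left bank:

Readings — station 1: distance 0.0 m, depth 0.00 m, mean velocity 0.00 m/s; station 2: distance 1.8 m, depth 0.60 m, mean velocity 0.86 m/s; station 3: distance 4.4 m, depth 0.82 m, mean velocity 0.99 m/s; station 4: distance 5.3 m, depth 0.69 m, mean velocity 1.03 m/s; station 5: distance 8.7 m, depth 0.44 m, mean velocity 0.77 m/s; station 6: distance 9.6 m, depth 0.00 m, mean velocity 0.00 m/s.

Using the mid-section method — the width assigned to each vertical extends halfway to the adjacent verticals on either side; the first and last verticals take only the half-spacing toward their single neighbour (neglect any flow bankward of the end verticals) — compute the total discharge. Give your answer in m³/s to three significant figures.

4.81 m³/s

w_2 = (4.4 − 0.0)/2 = 2.2 m; q_2 = 0.86 × 0.60 × 2.2 = 1.135 m³/s
w_3 = (5.3 − 1.8)/2 = 1.75 m; q_3 = 0.99 × 0.82 × 1.75 = 1.421 m³/s
w_4 = (8.7 − 4.4)/2 = 2.15 m; q_4 = 1.03 × 0.69 × 2.15 = 1.528 m³/s
w_5 = (9.6 − 5.3)/2 = 2.15 m; q_5 = 0.77 × 0.44 × 2.15 = 0.7284 m³/s
Stations 1, 6 contribute zero (depth or velocity is 0).
Q = Σ qᵢ = 4.812 m³/s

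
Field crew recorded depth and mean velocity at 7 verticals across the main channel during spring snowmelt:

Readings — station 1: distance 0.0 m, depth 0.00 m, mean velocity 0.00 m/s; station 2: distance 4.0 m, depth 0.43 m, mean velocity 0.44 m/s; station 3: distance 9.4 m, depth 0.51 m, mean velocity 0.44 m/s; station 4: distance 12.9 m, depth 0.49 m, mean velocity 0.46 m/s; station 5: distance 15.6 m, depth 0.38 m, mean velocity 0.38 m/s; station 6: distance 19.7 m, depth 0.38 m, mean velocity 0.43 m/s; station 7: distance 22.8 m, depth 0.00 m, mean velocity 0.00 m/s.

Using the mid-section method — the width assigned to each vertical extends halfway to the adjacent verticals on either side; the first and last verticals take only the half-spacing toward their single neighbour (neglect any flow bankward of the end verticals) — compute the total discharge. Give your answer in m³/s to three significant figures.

3.67 m³/s

w_2 = (9.4 − 0.0)/2 = 4.7 m; q_2 = 0.44 × 0.43 × 4.7 = 0.8892 m³/s
w_3 = (12.9 − 4.0)/2 = 4.45 m; q_3 = 0.44 × 0.51 × 4.45 = 0.9986 m³/s
w_4 = (15.6 − 9.4)/2 = 3.1 m; q_4 = 0.46 × 0.49 × 3.1 = 0.6987 m³/s
w_5 = (19.7 − 12.9)/2 = 3.4 m; q_5 = 0.38 × 0.38 × 3.4 = 0.4910 m³/s
w_6 = (22.8 − 15.6)/2 = 3.6 m; q_6 = 0.43 × 0.38 × 3.6 = 0.5882 m³/s
Stations 1, 7 contribute zero (depth or velocity is 0).
Q = Σ qᵢ = 3.666 m³/s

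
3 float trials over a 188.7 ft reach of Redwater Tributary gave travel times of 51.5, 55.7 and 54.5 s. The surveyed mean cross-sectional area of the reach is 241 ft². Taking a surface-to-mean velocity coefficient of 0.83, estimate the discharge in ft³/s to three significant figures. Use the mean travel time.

t̄ = (51.5 + 55.7 + 54.5) / 3 = 53.9 s
v_surface = L / t̄ = 188.7 / 53.9 = 3.501 ft/s
v_mean = 0.83 × 3.501 = 2.906 ft/s
Q = A × v_mean = 241 × 2.906 = 700.3 ft³/s

700 ft³/s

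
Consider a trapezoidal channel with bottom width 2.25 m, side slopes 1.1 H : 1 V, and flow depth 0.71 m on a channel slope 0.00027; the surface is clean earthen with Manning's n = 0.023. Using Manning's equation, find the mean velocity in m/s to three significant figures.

0.446 m/s

A = (b + z·y)·y = (2.25 + 1.1×0.71)×0.71 = 2.152 m²
P = b + 2y√(1+z²) = 2.25 + 2×0.71×√(1+1.1²) = 4.361 m
R = A/P = 2.152/4.361 = 0.4935 m
Q = (1/n)·A·R^(2/3)·S^(1/2) = (1/0.023) × 2.152 × 0.4935^(2/3) × 0.00027^(1/2) = 0.9601 m³/s
V = Q/A = 0.9601/2.152 = 0.4461 m/s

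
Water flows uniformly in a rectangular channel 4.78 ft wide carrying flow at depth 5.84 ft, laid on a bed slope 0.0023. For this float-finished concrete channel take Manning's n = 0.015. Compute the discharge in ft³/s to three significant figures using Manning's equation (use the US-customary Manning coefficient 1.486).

189 ft³/s

A = b·y = 4.78 × 5.84 = 27.92 ft²
P = b + 2y = 4.78 + 2×5.84 = 16.46 ft
R = A/P = 27.92/16.46 = 1.696 ft
Q = (1.486/n)·A·R^(2/3)·S^(1/2) = (1.486/0.015) × 27.92 × 1.696^(2/3) × 0.0023^(1/2) = 188.6 ft³/s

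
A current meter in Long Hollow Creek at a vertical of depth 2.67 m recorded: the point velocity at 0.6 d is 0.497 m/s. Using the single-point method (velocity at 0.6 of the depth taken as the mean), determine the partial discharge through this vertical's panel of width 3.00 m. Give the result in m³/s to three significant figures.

3.98 m³/s

v̄ = v₀.₆ = 0.497 m/s
q = v̄ × d × w = 0.4970 × 2.67 × 3.00 = 3.981 m³/s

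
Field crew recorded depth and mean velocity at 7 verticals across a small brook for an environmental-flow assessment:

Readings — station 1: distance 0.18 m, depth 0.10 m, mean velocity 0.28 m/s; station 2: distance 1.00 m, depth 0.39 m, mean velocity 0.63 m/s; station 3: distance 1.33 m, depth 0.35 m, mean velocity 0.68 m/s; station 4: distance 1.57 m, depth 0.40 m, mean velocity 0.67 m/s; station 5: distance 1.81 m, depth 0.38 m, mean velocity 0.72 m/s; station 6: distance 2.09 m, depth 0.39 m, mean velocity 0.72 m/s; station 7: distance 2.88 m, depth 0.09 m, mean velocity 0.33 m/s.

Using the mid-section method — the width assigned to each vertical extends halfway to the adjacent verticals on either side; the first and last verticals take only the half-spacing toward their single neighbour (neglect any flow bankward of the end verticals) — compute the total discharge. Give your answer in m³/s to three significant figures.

w_1 = (1.00 − 0.18)/2 = 0.41 m; q_1 = 0.28 × 0.10 × 0.41 = 0.01148 m³/s
w_2 = (1.33 − 0.18)/2 = 0.575 m; q_2 = 0.63 × 0.39 × 0.575 = 0.1413 m³/s
w_3 = (1.57 − 1.00)/2 = 0.285 m; q_3 = 0.68 × 0.35 × 0.285 = 0.06783 m³/s
w_4 = (1.81 − 1.33)/2 = 0.24 m; q_4 = 0.67 × 0.40 × 0.24 = 0.06432 m³/s
w_5 = (2.09 − 1.57)/2 = 0.26 m; q_5 = 0.72 × 0.38 × 0.26 = 0.07114 m³/s
w_6 = (2.88 − 1.81)/2 = 0.535 m; q_6 = 0.72 × 0.39 × 0.535 = 0.1502 m³/s
w_7 = (2.88 − 2.09)/2 = 0.395 m; q_7 = 0.33 × 0.09 × 0.395 = 0.01173 m³/s
Q = Σ qᵢ = 0.5180 m³/s

0.518 m³/s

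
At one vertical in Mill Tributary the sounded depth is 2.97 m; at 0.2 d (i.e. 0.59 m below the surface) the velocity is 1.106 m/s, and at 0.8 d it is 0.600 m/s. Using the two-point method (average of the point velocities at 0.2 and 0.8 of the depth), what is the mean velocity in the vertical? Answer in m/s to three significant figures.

0.853 m/s

v̄ = (1.106 + 0.600) / 2 = 0.8530 m/s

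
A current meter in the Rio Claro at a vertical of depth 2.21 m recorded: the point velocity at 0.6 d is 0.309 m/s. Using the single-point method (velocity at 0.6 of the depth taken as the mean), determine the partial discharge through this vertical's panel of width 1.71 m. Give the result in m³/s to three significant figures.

v̄ = v₀.₆ = 0.309 m/s
q = v̄ × d × w = 0.3090 × 2.21 × 1.71 = 1.168 m³/s

1.17 m³/s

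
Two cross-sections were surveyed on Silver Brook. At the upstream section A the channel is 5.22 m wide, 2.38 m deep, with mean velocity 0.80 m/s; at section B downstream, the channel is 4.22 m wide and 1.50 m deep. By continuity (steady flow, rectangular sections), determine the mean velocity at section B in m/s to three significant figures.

Q = A₁V₁ = (5.22×2.38) × 0.80 = 9.939 m³/s
A₂ = 4.22 × 1.50 = 6.330 m²
V₂ = Q/A₂ = 9.939/6.330 = 1.570 m/s

1.57 m/s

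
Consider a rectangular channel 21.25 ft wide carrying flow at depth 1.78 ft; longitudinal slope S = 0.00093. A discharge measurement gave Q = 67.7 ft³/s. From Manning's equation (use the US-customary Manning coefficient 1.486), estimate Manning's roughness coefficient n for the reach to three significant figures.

0.0335

A = b·y = 21.25 × 1.78 = 37.83 ft²
P = b + 2y = 21.25 + 2×1.78 = 24.81 ft
R = A/P = 37.83/24.81 = 1.525 ft
n = (1.486/Q)·A·R^(2/3)·S^(1/2) = (1.486/67.7) × 37.83 × 1.325 × 0.03050 = 0.03354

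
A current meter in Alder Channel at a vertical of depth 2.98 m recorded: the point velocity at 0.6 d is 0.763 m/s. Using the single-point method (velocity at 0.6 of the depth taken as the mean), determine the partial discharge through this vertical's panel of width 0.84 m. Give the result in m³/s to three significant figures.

v̄ = v₀.₆ = 0.763 m/s
q = v̄ × d × w = 0.7630 × 2.98 × 0.84 = 1.910 m³/s

1.91 m³/s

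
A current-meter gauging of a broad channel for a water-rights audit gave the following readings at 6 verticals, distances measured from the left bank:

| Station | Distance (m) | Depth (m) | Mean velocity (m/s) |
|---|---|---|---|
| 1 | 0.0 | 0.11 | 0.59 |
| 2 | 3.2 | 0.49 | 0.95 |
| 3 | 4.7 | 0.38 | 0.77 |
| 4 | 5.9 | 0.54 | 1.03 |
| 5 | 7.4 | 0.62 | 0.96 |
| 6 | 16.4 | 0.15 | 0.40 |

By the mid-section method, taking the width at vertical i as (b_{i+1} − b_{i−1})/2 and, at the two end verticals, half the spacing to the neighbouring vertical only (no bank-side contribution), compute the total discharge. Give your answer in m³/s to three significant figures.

5.74 m³/s

w_1 = (3.2 − 0.0)/2 = 1.6 m; q_1 = 0.59 × 0.11 × 1.6 = 0.1038 m³/s
w_2 = (4.7 − 0.0)/2 = 2.35 m; q_2 = 0.95 × 0.49 × 2.35 = 1.094 m³/s
w_3 = (5.9 − 3.2)/2 = 1.35 m; q_3 = 0.77 × 0.38 × 1.35 = 0.3950 m³/s
w_4 = (7.4 − 4.7)/2 = 1.35 m; q_4 = 1.03 × 0.54 × 1.35 = 0.7509 m³/s
w_5 = (16.4 − 5.9)/2 = 5.25 m; q_5 = 0.96 × 0.62 × 5.25 = 3.125 m³/s
w_6 = (16.4 − 7.4)/2 = 4.5 m; q_6 = 0.40 × 0.15 × 4.5 = 0.2700 m³/s
Q = Σ qᵢ = 5.738 m³/s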